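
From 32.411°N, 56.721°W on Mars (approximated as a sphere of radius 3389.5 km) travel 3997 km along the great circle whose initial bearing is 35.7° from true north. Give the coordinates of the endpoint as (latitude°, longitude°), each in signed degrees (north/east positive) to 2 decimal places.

Angular distance δ = d/R = 3997/3389.5 = 1.17923 rad; initial bearing θ = 0.6231 rad.
sin φ₂ = sin φ₁ cos δ + cos φ₁ sin δ cos θ = (0.5360)(0.3816) + (0.8442)(0.9243)(0.8121) = 0.8382, so φ₂ = 56.96°.
Δλ = atan2(sin θ sin δ cos φ₁, cos δ − sin φ₁ sin φ₂) = atan2(0.4554, -0.0677) = 98.451°.
λ₂ = -56.721° + 98.451° = 41.73°.

56.96°, 41.73°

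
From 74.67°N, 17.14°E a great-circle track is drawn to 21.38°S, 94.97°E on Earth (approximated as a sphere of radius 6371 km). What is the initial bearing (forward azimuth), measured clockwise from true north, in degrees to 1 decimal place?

107.4°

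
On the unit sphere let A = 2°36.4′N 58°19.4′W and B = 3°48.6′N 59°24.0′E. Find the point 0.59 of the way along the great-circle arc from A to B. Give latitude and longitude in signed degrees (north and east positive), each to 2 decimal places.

6.21°, 11.11°

The central angle between A and B is δ = 2.0495 rad.
With f = 0.59, the slerp weights are sin((1−f)δ)/sin δ = 0.8392 and sin(fδ)/sin δ = 1.0538.
Weighted sum of the unit vectors: (0.8392)·(0.5246,-0.8501,0.0455) + (1.0538)·(0.5079,0.8588,0.0664) = (0.9755, 0.1916, 0.1082).
Converting back: φ = atan2(z, √(x²+y²)) = 6.21°, λ = atan2(y, x) = 11.11°.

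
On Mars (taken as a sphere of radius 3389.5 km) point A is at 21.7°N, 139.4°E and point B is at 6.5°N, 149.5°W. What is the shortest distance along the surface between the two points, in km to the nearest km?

4145 km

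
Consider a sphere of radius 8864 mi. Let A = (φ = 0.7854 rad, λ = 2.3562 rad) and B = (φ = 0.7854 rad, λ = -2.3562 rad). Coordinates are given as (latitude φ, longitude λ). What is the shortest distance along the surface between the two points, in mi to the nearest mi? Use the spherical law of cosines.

In radians: φ₁ = 0.7854, φ₂ = 0.7854, Δλ = 89.999° = 1.5708 rad.
cos c = sin φ₁ sin φ₂ + cos φ₁ cos φ₂ cos Δλ = (0.7071)(0.7071) + (0.7071)(0.7071)(0.0000) = 0.50001,
so c = arccos(0.50001) = 1.04719 rad.
Distance = R·c = 8864 × 1.0472 ≈ 9282 mi.

9282 mi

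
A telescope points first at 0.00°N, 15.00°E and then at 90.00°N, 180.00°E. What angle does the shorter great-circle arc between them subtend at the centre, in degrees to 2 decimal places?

90.00°

With latitudes φ₁ = 0.000°, φ₂ = 90.000° and longitude difference Δλ = 165.000°:
cos c = sin φ₁ sin φ₂ + cos φ₁ cos φ₂ cos Δλ = (0.0000)(1.0000) + (1.0000)(0.0000)(-0.9659) = 0.00000,
so c = arccos(0.00000) = 1.57080 rad.
So the angular separation is 90.00°.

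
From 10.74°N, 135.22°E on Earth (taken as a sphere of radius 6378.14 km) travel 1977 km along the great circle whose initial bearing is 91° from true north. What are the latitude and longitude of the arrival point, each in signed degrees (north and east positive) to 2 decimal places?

Angular distance δ = d/R = 1977/6378.14 = 0.30996 rad; initial bearing θ = 1.5882 rad.
sin φ₂ = sin φ₁ cos δ + cos φ₁ sin δ cos θ = (0.1864)(0.9523) + (0.9825)(0.3050)(-0.0175) = 0.1722, so φ₂ = 9.92°.
Δλ = atan2(sin θ sin δ cos φ₁, cos δ − sin φ₁ sin φ₂) = atan2(0.2996, 0.9202) = 18.035°.
λ₂ = 135.220° + 18.035° = 153.26°.

9.92°, 153.26°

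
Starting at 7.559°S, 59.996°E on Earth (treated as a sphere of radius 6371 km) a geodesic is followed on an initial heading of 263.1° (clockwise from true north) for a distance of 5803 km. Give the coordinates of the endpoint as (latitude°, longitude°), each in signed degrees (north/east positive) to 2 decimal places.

-10.06°, 7.19°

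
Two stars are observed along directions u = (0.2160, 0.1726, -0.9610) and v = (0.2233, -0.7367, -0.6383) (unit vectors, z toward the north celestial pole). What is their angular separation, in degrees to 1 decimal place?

57.7°

u·v = 0.5345; |u| = 1.0000, |v| = 1.0000.
cos θ = (u·v)/(|u||v|) = 0.5345, so θ = 57.7°.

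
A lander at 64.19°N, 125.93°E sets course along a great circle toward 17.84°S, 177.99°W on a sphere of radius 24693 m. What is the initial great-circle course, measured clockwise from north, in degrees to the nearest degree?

With φ₁ = 1.1203, φ₂ = -0.3114, Δλ = 0.9788 rad, the forward-azimuth formula gives
θ = atan2( sin Δλ cos φ₂ , cos φ₁ sin φ₂ − sin φ₁ cos φ₂ cos Δλ ) = atan2(0.7899, -0.6116) = 127.75°.
So the initial bearing is 128°.

128°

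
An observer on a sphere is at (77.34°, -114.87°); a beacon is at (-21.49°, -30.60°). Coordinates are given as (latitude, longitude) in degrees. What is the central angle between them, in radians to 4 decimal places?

In radians: φ₁ = 1.3498, φ₂ = -0.3751, Δλ = 84.270° = 1.4708 rad.
cos c = sin φ₁ sin φ₂ + cos φ₁ cos φ₂ cos Δλ = (0.9757)(-0.3663) + (0.2192)(0.9305)(0.0998) = -0.33707,
so c = arccos(-0.33707) = 1.91460 rad.
So the angular separation is 1.9146 rad.

1.9146 rad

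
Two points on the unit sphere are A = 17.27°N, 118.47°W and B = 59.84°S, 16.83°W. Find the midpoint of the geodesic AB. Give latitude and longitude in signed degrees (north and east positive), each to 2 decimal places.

-29.95°, -88.51°

Central angle δ = 1.9321 rad. Interpolating on the sphere with fraction f = 0.5:
P = [sin((1−f)δ)·A + sin(fδ)·B] / sin δ = 0.8794·A + 0.8794·B in Cartesian coordinates,
giving P = (0.0226, -0.8661, -0.4993), i.e. latitude -29.95°, longitude -88.51°.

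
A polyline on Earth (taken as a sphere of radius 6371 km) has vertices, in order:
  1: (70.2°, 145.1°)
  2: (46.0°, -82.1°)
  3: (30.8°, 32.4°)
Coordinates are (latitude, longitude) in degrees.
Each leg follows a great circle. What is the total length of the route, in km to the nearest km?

15782 km

Leg 1→2: central angle 1.0275 rad, distance 6546.4 km.
Leg 2→3: central angle 1.4496 rad, distance 9235.5 km.
Total: 6546.4 + 9235.5 ≈ 15782 km.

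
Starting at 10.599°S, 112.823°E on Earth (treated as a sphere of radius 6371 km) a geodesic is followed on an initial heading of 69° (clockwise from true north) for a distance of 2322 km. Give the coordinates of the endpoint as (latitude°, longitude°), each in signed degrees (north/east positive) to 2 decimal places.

-2.65°, 132.28°

Angular distance δ = d/R = 2322/6371 = 0.36446 rad; initial bearing θ = 1.2043 rad.
sin φ₂ = sin φ₁ cos δ + cos φ₁ sin δ cos θ = (-0.1839)(0.9343) + (0.9829)(0.3564)(0.3584) = -0.0463, so φ₂ = -2.65°.
Δλ = atan2(sin θ sin δ cos φ₁, cos δ − sin φ₁ sin φ₂) = atan2(0.3271, 0.9258) = 19.459°.
λ₂ = 112.823° + 19.459° = 132.28°.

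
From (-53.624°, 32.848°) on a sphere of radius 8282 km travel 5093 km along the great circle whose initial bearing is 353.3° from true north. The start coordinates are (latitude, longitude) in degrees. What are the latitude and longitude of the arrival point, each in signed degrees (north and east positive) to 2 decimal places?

-18.53°, 28.78°

Angular distance δ = d/R = 5093/8282 = 0.61495 rad; initial bearing θ = 6.1662 rad.
sin φ₂ = sin φ₁ cos δ + cos φ₁ sin δ cos θ = (-0.8051)(0.8168) + (0.5931)(0.5769)(0.9932) = -0.3178, so φ₂ = -18.53°.
Δλ = atan2(sin θ sin δ cos φ₁, cos δ − sin φ₁ sin φ₂) = atan2(-0.0399, 0.5609) = -4.071°.
λ₂ = 32.848° − 4.071° = 28.78°.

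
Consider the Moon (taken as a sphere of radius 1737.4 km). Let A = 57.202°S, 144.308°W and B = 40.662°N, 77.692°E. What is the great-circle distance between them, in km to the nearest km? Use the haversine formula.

In radians: φ₁ = -0.9984, φ₂ = 0.7097, Δλ = -138.000° = -2.4086 rad.
Haversine: a = sin²(Δφ/2) + cos φ₁ cos φ₂ sin²(Δλ/2) = 0.5684 + (0.5417)(0.7586)(0.8716) = 0.92654.
Central angle c = 2·arcsin(√a) = 2.59266 rad.
Distance = R·c = 1737.4 × 2.5927 ≈ 4504 km.

4504 km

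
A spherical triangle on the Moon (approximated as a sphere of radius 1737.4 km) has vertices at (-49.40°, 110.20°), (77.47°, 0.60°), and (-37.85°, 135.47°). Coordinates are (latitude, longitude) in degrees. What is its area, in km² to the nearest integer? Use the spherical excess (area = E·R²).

2952798 km²

Side lengths (central angles): a = 2.3744, b = 0.3748, c = 2.4792 rad; semiperimeter s = 2.6142.
By l'Huilier's theorem, tan(E/4) = √[tan(s/2) tan((s−a)/2) tan((s−b)/2) tan((s−c)/2)], giving spherical excess E = 0.9782 rad.
Area = E·R² = 0.9782 × (1737.4)² ≈ 2952798 km².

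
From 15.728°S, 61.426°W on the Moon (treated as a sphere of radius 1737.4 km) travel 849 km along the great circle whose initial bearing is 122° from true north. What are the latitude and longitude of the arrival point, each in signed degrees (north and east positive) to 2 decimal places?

Angular distance δ = d/R = 849/1737.4 = 0.48866 rad; initial bearing θ = 2.1293 rad.
sin φ₂ = sin φ₁ cos δ + cos φ₁ sin δ cos θ = (-0.2711)(0.8830) + (0.9626)(0.4694)(-0.5299) = -0.4788, so φ₂ = -28.61°.
Δλ = atan2(sin θ sin δ cos φ₁, cos δ − sin φ₁ sin φ₂) = atan2(0.3832, 0.7532) = 26.966°.
λ₂ = -61.426° + 26.966° = -34.46°.

-28.61°, -34.46°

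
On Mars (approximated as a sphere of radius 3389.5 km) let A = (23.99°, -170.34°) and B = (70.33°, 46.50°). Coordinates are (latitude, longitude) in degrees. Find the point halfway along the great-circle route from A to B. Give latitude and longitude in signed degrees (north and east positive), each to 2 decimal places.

63.40°, 172.27°

Central angle δ = 1.4336 rad. Interpolating on the sphere with fraction f = 0.5:
P = [sin((1−f)δ)·A + sin(fδ)·B] / sin δ = 0.6632·A + 0.6632·B in Cartesian coordinates,
giving P = (-0.4437, 0.0603, 0.8942), i.e. latitude 63.40°, longitude 172.27°.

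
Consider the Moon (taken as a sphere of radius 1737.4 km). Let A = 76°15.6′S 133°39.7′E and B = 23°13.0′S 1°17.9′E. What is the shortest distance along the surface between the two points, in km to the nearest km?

In radians: φ₁ = -1.3310, φ₂ = -0.4052, Δλ = -132.363° = -2.3102 rad.
cos c = sin φ₁ sin φ₂ + cos φ₁ cos φ₂ cos Δλ = (-0.9714)(-0.3942) + (0.2375)(0.9190)(-0.6738) = 0.23584,
so c = arccos(0.23584) = 1.33271 rad.
Distance = R·c = 1737.4 × 1.3327 ≈ 2315 km.

2315 km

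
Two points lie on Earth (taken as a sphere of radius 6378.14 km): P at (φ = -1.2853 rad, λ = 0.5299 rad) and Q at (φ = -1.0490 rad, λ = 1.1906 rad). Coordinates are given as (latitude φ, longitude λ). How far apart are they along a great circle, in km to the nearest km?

With latitudes φ₁ = -73.642°, φ₂ = -60.103° and longitude difference Δλ = 37.855°:
Haversine: a = sin²(Δφ/2) + cos φ₁ cos φ₂ sin²(Δλ/2) = 0.0139 + (0.2816)(0.4984)(0.1052) = 0.02866.
Central angle c = 2·arcsin(√a) = 0.34025 rad.
Distance = R·c = 6378.14 × 0.3403 ≈ 2170 km.

2170 km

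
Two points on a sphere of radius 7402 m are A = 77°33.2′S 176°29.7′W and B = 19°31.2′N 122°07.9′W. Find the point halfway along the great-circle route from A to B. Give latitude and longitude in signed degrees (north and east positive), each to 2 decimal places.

Central angle δ = 1.7802 rad. Interpolating on the sphere with fraction f = 0.5:
P = [sin((1−f)δ)·A + sin(fδ)·B] / sin δ = 0.7945·A + 0.7945·B in Cartesian coordinates,
giving P = (-0.5692, -0.6446, -0.5104), i.e. latitude -30.69°, longitude -131.45°.

-30.69°, -131.45°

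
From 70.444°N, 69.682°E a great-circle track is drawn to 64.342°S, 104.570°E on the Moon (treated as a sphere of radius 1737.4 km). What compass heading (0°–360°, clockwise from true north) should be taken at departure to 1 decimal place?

158.7°

Δλ = 34.888° = 0.6089 rad.
y = sin Δλ · cos φ₂ = (0.5720)(0.4330) = 0.2477
x = cos φ₁ sin φ₂ − sin φ₁ cos φ₂ cos Δλ = (0.3347)(-0.9014) − (0.9423)(0.4330)(0.8203) = -0.6364
θ = atan2(y, x) = 158.74°, so the bearing is 158.7°.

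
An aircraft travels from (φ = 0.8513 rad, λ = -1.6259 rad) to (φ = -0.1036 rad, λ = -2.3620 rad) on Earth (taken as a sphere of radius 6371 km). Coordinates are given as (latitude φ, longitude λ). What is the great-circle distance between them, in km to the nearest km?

7330 km

Let φ₁ = 0.8513 rad, φ₂ = -0.1036 rad, and Δλ = -0.7361 rad.
cos c = sin φ₁ sin φ₂ + cos φ₁ cos φ₂ cos Δλ = (0.7521)(-0.1034) + (0.6590)(0.9946)(0.7411) = 0.40798,
so c = arccos(0.40798) = 1.15055 rad.
Distance = R·c = 6371 × 1.1506 ≈ 7330 km.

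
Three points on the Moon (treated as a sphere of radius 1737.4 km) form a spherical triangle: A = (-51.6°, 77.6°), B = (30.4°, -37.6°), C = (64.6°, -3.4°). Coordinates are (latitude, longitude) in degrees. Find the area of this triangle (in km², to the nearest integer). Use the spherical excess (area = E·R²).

4712915 km²

Side lengths (central angles): a = 0.7027, b = 2.3000, c = 2.2455 rad; semiperimeter s = 2.6241.
By l'Huilier's theorem, tan(E/4) = √[tan(s/2) tan((s−a)/2) tan((s−b)/2) tan((s−c)/2)], giving spherical excess E = 1.5613 rad.
Area = E·R² = 1.5613 × (1737.4)² ≈ 4712915 km².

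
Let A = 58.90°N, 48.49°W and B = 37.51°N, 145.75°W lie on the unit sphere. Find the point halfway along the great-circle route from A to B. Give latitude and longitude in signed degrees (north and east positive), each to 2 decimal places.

58.72°, -110.61°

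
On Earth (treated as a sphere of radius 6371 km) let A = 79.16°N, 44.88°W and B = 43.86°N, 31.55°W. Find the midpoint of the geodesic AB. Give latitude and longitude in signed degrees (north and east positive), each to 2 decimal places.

The central angle between A and B is δ = 0.6224 rad.
With f = 0.5, the slerp weights are sin((1−f)δ)/sin δ = 0.5252 and sin(fδ)/sin δ = 0.5252.
Weighted sum of the unit vectors: (0.5252)·(0.1333,-0.1327,0.9822) + (0.5252)·(0.6145,-0.3773,0.6929) = (0.3927, -0.2679, 0.8798).
Converting back: φ = atan2(z, √(x²+y²)) = 61.62°, λ = atan2(y, x) = -34.30°.

61.62°, -34.30°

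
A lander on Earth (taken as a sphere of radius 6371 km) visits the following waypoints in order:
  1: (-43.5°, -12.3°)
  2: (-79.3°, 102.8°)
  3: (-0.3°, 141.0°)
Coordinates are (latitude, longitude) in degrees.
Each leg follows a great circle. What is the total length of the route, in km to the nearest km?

14795 km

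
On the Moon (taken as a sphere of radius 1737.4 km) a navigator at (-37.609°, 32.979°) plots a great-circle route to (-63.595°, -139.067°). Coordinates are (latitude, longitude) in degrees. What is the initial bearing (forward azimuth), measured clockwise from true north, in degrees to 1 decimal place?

With φ₁ = -0.6564, φ₂ = -1.1099, Δλ = -3.0028 rad, the forward-azimuth formula gives
θ = atan2( sin Δλ cos φ₂ , cos φ₁ sin φ₂ − sin φ₁ cos φ₂ cos Δλ ) = atan2(-0.0615, -0.9783) = -176.40°.
Adding 360° brings this into [0°, 360°): 183.6°.

183.6°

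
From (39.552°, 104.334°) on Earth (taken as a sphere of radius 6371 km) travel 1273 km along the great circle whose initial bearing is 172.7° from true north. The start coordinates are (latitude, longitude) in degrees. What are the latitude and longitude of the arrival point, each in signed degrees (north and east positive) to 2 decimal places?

Angular distance δ = d/R = 1273/6371 = 0.19981 rad; initial bearing θ = 3.0142 rad.
sin φ₂ = sin φ₁ cos δ + cos φ₁ sin δ cos θ = (0.6368)(0.9801) + (0.7710)(0.1985)(-0.9919) = 0.4723, so φ₂ = 28.18°.
Δλ = atan2(sin θ sin δ cos φ₁, cos δ − sin φ₁ sin φ₂) = atan2(0.0194, 0.6793) = 1.640°.
λ₂ = 104.334° + 1.640° = 105.97°.

28.18°, 105.97°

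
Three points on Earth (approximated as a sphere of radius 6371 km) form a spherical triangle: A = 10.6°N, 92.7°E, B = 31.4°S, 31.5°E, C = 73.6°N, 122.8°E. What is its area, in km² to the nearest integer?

36493561 km²

Side lengths (central angles): a = 2.1005, b = 1.1411, c = 1.2573 rad; semiperimeter s = 2.2495.
By l'Huilier's theorem, tan(E/4) = √[tan(s/2) tan((s−a)/2) tan((s−b)/2) tan((s−c)/2)], giving spherical excess E = 0.8991 rad.
Area = E·R² = 0.8991 × (6371)² ≈ 36493561 km².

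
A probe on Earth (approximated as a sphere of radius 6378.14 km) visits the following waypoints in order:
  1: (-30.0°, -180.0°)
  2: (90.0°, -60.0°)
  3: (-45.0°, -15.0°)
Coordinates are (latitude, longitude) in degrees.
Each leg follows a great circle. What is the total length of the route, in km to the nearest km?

Leg 1→2: central angle 2.0944 rad, distance 13358.3 km.
Leg 2→3: central angle 2.3562 rad, distance 15028.1 km.
Total: 13358.3 + 15028.1 ≈ 28386 km.

28386 km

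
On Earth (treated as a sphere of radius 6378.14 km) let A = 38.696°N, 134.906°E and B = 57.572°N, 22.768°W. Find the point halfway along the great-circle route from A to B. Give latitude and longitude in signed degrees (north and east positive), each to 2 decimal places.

76.61°, 99.30°

The central angle between A and B is δ = 1.4298 rad.
With f = 0.5, the slerp weights are sin((1−f)δ)/sin δ = 0.6621 and sin(fδ)/sin δ = 0.6621.
Weighted sum of the unit vectors: (0.6621)·(-0.5510,0.5528,0.6252) + (0.6621)·(0.4945,-0.2075,0.8441) = (-0.0374, 0.2286, 0.9728).
Converting back: φ = atan2(z, √(x²+y²)) = 76.61°, λ = atan2(y, x) = 99.30°.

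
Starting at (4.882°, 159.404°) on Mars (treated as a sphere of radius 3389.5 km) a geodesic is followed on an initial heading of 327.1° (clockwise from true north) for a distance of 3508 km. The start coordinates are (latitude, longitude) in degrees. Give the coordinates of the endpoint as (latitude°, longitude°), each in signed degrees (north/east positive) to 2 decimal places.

49.71°, 113.16°

Angular distance δ = d/R = 3508/3389.5 = 1.03496 rad; initial bearing θ = 5.7090 rad.
sin φ₂ = sin φ₁ cos δ + cos φ₁ sin δ cos θ = (0.0851)(0.5106) + (0.9964)(0.8598)(0.8396) = 0.7628, so φ₂ = 49.71°.
Δλ = atan2(sin θ sin δ cos φ₁, cos δ − sin φ₁ sin φ₂) = atan2(-0.4654, 0.4456) = -46.239°.
λ₂ = 159.404° − 46.239° = 113.16°.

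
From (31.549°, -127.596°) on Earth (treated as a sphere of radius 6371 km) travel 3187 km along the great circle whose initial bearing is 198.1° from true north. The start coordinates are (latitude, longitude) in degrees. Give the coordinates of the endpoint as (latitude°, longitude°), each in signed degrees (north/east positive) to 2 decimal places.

4.05°, -136.19°

Angular distance δ = d/R = 3187/6371 = 0.50024 rad; initial bearing θ = 3.4575 rad.
sin φ₂ = sin φ₁ cos δ + cos φ₁ sin δ cos θ = (0.5232)(0.8775) + (0.8522)(0.4796)(-0.9505) = 0.0706, so φ₂ = 4.05°.
Δλ = atan2(sin θ sin δ cos φ₁, cos δ − sin φ₁ sin φ₂) = atan2(-0.1270, 0.8405) = -8.591°.
λ₂ = -127.596° − 8.591° = -136.19°.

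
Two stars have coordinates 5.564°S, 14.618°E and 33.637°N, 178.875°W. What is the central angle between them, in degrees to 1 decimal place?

In radians: φ₁ = -0.0971, φ₂ = 0.5871, Δλ = 166.507° = 2.9061 rad.
cos c = sin φ₁ sin φ₂ + cos φ₁ cos φ₂ cos Δλ = (-0.0970)(0.5539) + (0.9953)(0.8326)(-0.9724) = -0.85948,
so c = arccos(-0.85948) = 2.60504 rad.
So the angular separation is 149.3°.

149.3°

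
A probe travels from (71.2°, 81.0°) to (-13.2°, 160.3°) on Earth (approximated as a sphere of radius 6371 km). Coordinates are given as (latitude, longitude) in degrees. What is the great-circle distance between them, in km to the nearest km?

11018 km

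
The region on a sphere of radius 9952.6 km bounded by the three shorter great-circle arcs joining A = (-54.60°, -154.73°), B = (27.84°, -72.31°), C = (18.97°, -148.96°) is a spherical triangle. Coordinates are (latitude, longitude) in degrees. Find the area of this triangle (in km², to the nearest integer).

108766615 km²

Side lengths (central angles): a = 1.2187, b = 1.2869, c = 1.8893 rad; semiperimeter s = 2.1974.
By l'Huilier's theorem, tan(E/4) = √[tan(s/2) tan((s−a)/2) tan((s−b)/2) tan((s−c)/2)], giving spherical excess E = 1.0981 rad.
Area = E·R² = 1.0981 × (9952.6)² ≈ 108766615 km².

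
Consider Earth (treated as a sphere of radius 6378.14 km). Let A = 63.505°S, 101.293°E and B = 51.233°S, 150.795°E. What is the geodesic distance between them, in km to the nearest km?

3167 km

With latitudes φ₁ = -63.505°, φ₂ = -51.233° and longitude difference Δλ = 49.502°:
Haversine: a = sin²(Δφ/2) + cos φ₁ cos φ₂ sin²(Δλ/2) = 0.0114 + (0.4461)(0.6262)(0.1753) = 0.06039.
Central angle c = 2·arcsin(√a) = 0.49658 rad.
Distance = R·c = 6378.14 × 0.4966 ≈ 3167 km.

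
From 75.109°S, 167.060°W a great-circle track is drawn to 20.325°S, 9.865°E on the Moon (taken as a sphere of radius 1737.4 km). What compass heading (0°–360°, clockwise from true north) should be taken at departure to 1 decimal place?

177.1°

Δλ = 176.925° = 3.0879 rad.
y = sin Δλ · cos φ₂ = (0.0536)(0.9377) = 0.0503
x = cos φ₁ sin φ₂ − sin φ₁ cos φ₂ cos Δλ = (0.2570)(-0.3473) − (-0.9664)(0.9377)(-0.9986) = -0.9942
θ = atan2(y, x) = 177.10°, so the bearing is 177.1°.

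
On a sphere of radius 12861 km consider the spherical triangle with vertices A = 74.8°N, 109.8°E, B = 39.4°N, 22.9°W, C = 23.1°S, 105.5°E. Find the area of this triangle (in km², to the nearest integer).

249521706 km²

Side lengths (central angles): a = 2.3330, b = 1.7094, c = 1.0757 rad; semiperimeter s = 2.5590.
By l'Huilier's theorem, tan(E/4) = √[tan(s/2) tan((s−a)/2) tan((s−b)/2) tan((s−c)/2)], giving spherical excess E = 1.5085 rad.
Area = E·R² = 1.5085 × (12861)² ≈ 249521706 km².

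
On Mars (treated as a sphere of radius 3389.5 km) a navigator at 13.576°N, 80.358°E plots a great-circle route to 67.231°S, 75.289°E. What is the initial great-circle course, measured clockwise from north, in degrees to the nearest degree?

182°

With φ₁ = 0.2369, φ₂ = -1.1734, Δλ = -0.0885 rad, the forward-azimuth formula gives
θ = atan2( sin Δλ cos φ₂ , cos φ₁ sin φ₂ − sin φ₁ cos φ₂ cos Δλ ) = atan2(-0.0342, -0.9868) = -178.02°.
Adding 360° brings this into [0°, 360°): 182°.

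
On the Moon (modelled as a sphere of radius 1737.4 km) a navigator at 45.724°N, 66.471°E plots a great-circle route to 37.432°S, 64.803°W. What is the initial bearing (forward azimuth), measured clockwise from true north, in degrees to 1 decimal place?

Δλ = -131.274° = -2.2912 rad.
y = sin Δλ · cos φ₂ = (-0.7516)(0.7941) = -0.5968
x = cos φ₁ sin φ₂ − sin φ₁ cos φ₂ cos Δλ = (0.6981)(-0.6078) − (0.7160)(0.7941)(-0.6597) = -0.0493
θ = atan2(y, x) = -94.72°; adding 360° gives 265.3°.

265.3°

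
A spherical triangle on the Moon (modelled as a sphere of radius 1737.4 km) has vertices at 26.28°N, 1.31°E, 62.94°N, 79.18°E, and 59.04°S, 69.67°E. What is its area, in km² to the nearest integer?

Side lengths (central angles): a = 2.1327, b = 1.7819, c = 1.0701 rad; semiperimeter s = 2.4924.
By l'Huilier's theorem, tan(E/4) = √[tan(s/2) tan((s−a)/2) tan((s−b)/2) tan((s−c)/2)], giving spherical excess E = 1.5753 rad.
Area = E·R² = 1.5753 × (1737.4)² ≈ 4755138 km².

4755138 km²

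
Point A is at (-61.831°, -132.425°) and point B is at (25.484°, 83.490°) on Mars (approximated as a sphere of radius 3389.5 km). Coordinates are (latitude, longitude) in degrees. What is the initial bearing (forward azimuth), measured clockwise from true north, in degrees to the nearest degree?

With φ₁ = -1.0792, φ₂ = 0.4448, Δλ = -2.5148 rad, the forward-azimuth formula gives
θ = atan2( sin Δλ cos φ₂ , cos φ₁ sin φ₂ − sin φ₁ cos φ₂ cos Δλ ) = atan2(-0.5295, -0.4414) = -129.81°.
Adding 360° brings this into [0°, 360°): 230°.

230°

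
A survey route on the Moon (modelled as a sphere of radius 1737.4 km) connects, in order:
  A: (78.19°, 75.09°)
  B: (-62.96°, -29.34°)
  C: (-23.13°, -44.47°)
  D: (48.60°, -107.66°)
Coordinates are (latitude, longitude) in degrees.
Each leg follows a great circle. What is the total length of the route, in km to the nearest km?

8666 km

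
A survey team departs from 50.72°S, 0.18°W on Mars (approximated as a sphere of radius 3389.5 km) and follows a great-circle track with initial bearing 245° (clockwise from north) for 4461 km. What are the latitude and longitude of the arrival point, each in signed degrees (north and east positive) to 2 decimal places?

-27.00°, -100.33°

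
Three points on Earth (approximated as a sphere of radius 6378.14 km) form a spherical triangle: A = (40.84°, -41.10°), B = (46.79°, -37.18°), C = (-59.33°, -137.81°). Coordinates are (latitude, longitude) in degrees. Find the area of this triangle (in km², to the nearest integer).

2858595 km²

Side lengths (central angles): a = 2.3341, b = 2.2238, c = 0.1149 rad; semiperimeter s = 2.3364.
By l'Huilier's theorem, tan(E/4) = √[tan(s/2) tan((s−a)/2) tan((s−b)/2) tan((s−c)/2)], giving spherical excess E = 0.0703 rad.
Area = E·R² = 0.0703 × (6378.14)² ≈ 2858595 km².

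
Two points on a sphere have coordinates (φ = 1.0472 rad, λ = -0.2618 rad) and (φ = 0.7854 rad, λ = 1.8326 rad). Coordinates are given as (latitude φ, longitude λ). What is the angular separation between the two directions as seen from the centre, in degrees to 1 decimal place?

64.2°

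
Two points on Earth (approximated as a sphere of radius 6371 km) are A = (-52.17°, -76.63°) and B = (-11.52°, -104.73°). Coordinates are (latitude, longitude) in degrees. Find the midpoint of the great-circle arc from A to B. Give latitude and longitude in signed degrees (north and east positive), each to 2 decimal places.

-32.59°, -93.98°

Central angle δ = 0.8123 rad. Interpolating on the sphere with fraction f = 0.5:
P = [sin((1−f)δ)·A + sin(fδ)·B] / sin δ = 0.5443·A + 0.5443·B in Cartesian coordinates,
giving P = (-0.0584, -0.8405, -0.5386), i.e. latitude -32.59°, longitude -93.98°.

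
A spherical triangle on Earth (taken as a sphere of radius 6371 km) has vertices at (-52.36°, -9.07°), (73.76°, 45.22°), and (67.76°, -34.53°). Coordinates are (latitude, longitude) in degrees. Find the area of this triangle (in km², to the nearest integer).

Side lengths (central angles): a = 0.4335, b = 2.1226, c = 2.2924 rad; semiperimeter s = 2.4243.
By l'Huilier's theorem, tan(E/4) = √[tan(s/2) tan((s−a)/2) tan((s−b)/2) tan((s−c)/2)], giving spherical excess E = 0.8016 rad.
Area = E·R² = 0.8016 × (6371)² ≈ 32538364 km².

32538364 km²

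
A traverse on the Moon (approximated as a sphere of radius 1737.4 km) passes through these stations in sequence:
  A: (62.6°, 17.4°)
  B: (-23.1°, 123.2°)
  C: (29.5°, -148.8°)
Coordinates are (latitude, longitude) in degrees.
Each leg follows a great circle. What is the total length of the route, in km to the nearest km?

6584 km

Leg A→B: central angle 2.0528 rad, distance 3566.6 km.
Leg B→C: central angle 1.7368 rad, distance 3017.5 km.
Total: 3566.6 + 3017.5 ≈ 6584 km.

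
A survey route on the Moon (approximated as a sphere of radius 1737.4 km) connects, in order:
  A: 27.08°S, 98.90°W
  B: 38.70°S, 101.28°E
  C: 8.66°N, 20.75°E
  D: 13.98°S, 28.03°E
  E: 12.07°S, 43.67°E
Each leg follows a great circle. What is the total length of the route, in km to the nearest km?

7241 km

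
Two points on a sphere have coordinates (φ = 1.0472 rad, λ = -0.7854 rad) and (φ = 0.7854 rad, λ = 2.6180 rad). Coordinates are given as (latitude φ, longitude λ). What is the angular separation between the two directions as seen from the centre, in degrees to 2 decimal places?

74.28°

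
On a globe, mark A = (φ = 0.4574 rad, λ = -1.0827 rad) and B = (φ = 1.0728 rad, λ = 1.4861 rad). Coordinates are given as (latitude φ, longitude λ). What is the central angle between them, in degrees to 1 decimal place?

88.4°

With latitudes φ₁ = 26.207°, φ₂ = 61.467° and longitude difference Δλ = 147.181°:
Haversine: a = sin²(Δφ/2) + cos φ₁ cos φ₂ sin²(Δλ/2) = 0.0917 + (0.8972)(0.4777)(0.9202) = 0.48609.
Central angle c = 2·arcsin(√a) = 1.54298 rad.
So the angular separation is 88.4°.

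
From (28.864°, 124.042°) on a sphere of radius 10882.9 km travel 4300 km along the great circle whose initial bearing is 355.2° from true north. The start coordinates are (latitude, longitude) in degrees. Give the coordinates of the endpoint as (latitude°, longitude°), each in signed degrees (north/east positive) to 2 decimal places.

51.39°, 121.08°

Angular distance δ = d/R = 4300/10882.9 = 0.39512 rad; initial bearing θ = 6.1994 rad.
sin φ₂ = sin φ₁ cos δ + cos φ₁ sin δ cos θ = (0.4827)(0.9230) + (0.8758)(0.3849)(0.9965) = 0.7815, so φ₂ = 51.39°.
Δλ = atan2(sin θ sin δ cos φ₁, cos δ − sin φ₁ sin φ₂) = atan2(-0.0282, 0.5457) = -2.959°.
λ₂ = 124.042° − 2.959° = 121.08°.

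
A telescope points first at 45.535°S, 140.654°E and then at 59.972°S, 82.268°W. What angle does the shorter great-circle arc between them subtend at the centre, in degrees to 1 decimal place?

In radians: φ₁ = -0.7947, φ₂ = -1.0467, Δλ = 137.078° = 2.3925 rad.
Haversine: a = sin²(Δφ/2) + cos φ₁ cos φ₂ sin²(Δλ/2) = 0.0158 + (0.7005)(0.5004)(0.8661) = 0.31940.
Central angle c = 2·arcsin(√a) = 1.20124 rad.
So the angular separation is 68.8°.

68.8°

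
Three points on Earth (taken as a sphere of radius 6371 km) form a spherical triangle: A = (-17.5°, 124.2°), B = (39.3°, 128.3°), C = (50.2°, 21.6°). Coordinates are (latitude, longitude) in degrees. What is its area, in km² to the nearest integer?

Side lengths (central angles): a = 1.2193, b = 1.9436, c = 0.9936 rad; semiperimeter s = 2.0783.
By l'Huilier's theorem, tan(E/4) = √[tan(s/2) tan((s−a)/2) tan((s−b)/2) tan((s−c)/2)], giving spherical excess E = 0.7042 rad.
Area = E·R² = 0.7042 × (6371)² ≈ 28582791 km².

28582791 km²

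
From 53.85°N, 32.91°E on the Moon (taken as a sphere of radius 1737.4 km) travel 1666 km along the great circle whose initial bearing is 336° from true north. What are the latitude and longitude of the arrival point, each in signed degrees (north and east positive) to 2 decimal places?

64.82°, -95.61°

Angular distance δ = d/R = 1666/1737.4 = 0.95890 rad; initial bearing θ = 5.8643 rad.
sin φ₂ = sin φ₁ cos δ + cos φ₁ sin δ cos θ = (0.8075)(0.5744) + (0.5899)(0.8186)(0.9135) = 0.9050, so φ₂ = 64.82°.
Δλ = atan2(sin θ sin δ cos φ₁, cos δ − sin φ₁ sin φ₂) = atan2(-0.1964, -0.1563) = -128.515°.
λ₂ = 32.910° − 128.515° = -95.61°.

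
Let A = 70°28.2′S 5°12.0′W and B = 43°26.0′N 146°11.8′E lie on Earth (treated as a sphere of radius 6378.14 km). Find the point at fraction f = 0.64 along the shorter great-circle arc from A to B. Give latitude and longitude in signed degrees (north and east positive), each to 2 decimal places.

Central angle δ = 2.6082 rad. Interpolating on the sphere with fraction f = 0.64:
P = [sin((1−f)δ)·A + sin(fδ)·B] / sin δ = 1.5870·A + 1.9572·B in Cartesian coordinates,
giving P = (-0.6527, 0.7426, -0.1501), i.e. latitude -8.63°, longitude 131.31°.

-8.63°, 131.31°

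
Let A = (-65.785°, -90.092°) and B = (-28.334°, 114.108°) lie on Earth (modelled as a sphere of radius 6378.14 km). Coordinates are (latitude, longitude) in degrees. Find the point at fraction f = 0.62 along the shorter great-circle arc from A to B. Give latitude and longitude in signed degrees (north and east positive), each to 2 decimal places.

Central angle δ = 1.4671 rad. Interpolating on the sphere with fraction f = 0.62:
P = [sin((1−f)δ)·A + sin(fδ)·B] / sin δ = 0.5319·A + 0.7935·B in Cartesian coordinates,
giving P = (-0.2856, 0.4194, -0.8617), i.e. latitude -59.51°, longitude 124.26°.

-59.51°, 124.26°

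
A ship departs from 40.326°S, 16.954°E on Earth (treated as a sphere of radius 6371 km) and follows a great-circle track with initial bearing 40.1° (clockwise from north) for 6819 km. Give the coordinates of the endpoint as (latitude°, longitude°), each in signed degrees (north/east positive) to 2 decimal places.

11.60°, 52.19°

Angular distance δ = d/R = 6819/6371 = 1.07032 rad; initial bearing θ = 0.6999 rad.
sin φ₂ = sin φ₁ cos δ + cos φ₁ sin δ cos θ = (-0.6471)(0.4798) + (0.7624)(0.8774)(0.7649) = 0.2011, so φ₂ = 11.60°.
Δλ = atan2(sin θ sin δ cos φ₁, cos δ − sin φ₁ sin φ₂) = atan2(0.4308, 0.6100) = 35.234°.
λ₂ = 16.954° + 35.234° = 52.19°.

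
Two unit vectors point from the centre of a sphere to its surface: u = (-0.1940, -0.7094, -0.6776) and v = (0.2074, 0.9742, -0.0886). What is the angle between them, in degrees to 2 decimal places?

u·v = -0.6713; |u| = 1.0000, |v| = 1.0000.
cos θ = (u·v)/(|u||v|) = -0.6713, so θ = 132.17°.

132.17°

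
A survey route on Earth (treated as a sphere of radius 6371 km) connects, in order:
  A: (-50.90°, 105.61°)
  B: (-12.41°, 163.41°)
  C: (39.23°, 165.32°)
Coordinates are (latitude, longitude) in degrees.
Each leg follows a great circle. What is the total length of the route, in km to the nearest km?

Leg A→B: central angle 1.0530 rad, distance 6708.4 km.
Leg B→C: central angle 0.9018 rad, distance 5745.5 km.
Total: 6708.4 + 5745.5 ≈ 12454 km.

12454 km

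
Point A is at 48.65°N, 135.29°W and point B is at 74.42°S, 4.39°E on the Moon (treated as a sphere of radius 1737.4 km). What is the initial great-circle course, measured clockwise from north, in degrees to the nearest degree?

160°

Δλ = 139.680° = 2.4379 rad.
y = sin Δλ · cos φ₂ = (0.6471)(0.2686) = 0.1738
x = cos φ₁ sin φ₂ − sin φ₁ cos φ₂ cos Δλ = (0.6607)(-0.9633) − (0.7507)(0.2686)(-0.7624) = -0.4827
θ = atan2(y, x) = 160.20°, so the bearing is 160°.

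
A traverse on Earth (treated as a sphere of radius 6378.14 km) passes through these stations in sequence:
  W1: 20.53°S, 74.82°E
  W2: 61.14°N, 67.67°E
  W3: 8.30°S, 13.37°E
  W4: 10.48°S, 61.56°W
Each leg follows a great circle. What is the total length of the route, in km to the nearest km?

Leg W1→W2: central angle 1.4290 rad, distance 9114.1 km.
Leg W2→W3: central angle 1.4179 rad, distance 9043.7 km.
Leg W3→W4: central angle 1.2878 rad, distance 8213.7 km.
Total: 9114.1 + 9043.7 + 8213.7 ≈ 26372 km.

26372 km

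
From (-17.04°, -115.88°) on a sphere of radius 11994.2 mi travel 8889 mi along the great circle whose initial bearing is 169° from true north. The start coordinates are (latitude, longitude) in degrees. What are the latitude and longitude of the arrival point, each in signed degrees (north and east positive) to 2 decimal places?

-58.19°, -101.73°

Angular distance δ = d/R = 8889/11994.2 = 0.74111 rad; initial bearing θ = 2.9496 rad.
sin φ₂ = sin φ₁ cos δ + cos φ₁ sin δ cos θ = (-0.2930)(0.7377) + (0.9561)(0.6751)(-0.9816) = -0.8498, so φ₂ = -58.19°.
Δλ = atan2(sin θ sin δ cos φ₁, cos δ − sin φ₁ sin φ₂) = atan2(0.1232, 0.4887) = 14.145°.
λ₂ = -115.880° + 14.145° = -101.73°.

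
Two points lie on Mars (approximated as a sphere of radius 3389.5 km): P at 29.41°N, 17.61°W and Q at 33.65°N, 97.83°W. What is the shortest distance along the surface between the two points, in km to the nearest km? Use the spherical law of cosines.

3947 km

In radians: φ₁ = 0.5133, φ₂ = 0.5873, Δλ = -80.220° = -1.4001 rad.
cos c = sin φ₁ sin φ₂ + cos φ₁ cos φ₂ cos Δλ = (0.4911)(0.5541) + (0.8711)(0.8324)(0.1699) = 0.39528,
so c = arccos(0.39528) = 1.16442 rad.
Distance = R·c = 3389.5 × 1.1644 ≈ 3947 km.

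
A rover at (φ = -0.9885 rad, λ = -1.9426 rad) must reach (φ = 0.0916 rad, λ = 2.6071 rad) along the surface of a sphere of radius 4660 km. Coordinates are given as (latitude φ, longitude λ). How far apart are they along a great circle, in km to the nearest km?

Let φ₁ = -0.9885 rad, φ₂ = 0.0916 rad, and Δλ = -1.7335 rad.
cos c = sin φ₁ sin φ₂ + cos φ₁ cos φ₂ cos Δλ = (-0.8352)(0.0915) + (0.5499)(0.9958)(-0.1620) = -0.16510,
so c = arccos(-0.16510) = 1.73666 rad.
Distance = R·c = 4660 × 1.7367 ≈ 8093 km.

8093 km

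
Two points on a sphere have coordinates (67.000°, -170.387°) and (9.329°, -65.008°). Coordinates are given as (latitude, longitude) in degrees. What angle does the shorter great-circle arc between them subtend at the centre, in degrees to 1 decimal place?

87.3°

With latitudes φ₁ = 67.000°, φ₂ = 9.329° and longitude difference Δλ = 105.379°:
cos c = sin φ₁ sin φ₂ + cos φ₁ cos φ₂ cos Δλ = (0.9205)(0.1621) + (0.3907)(0.9868)(-0.2652) = 0.04696,
so c = arccos(0.04696) = 1.52381 rad.
So the angular separation is 87.3°.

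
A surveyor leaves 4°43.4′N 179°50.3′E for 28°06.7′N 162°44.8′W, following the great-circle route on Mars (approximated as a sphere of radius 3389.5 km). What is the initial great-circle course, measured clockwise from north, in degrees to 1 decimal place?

33.4°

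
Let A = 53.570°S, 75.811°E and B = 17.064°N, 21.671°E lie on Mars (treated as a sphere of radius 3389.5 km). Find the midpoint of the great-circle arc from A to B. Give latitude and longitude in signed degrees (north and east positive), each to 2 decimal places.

-20.19°, 41.93°

The central angle between A and B is δ = 1.4742 rad.
With f = 0.5, the slerp weights are sin((1−f)δ)/sin δ = 0.6753 and sin(fδ)/sin δ = 0.6753.
Weighted sum of the unit vectors: (0.6753)·(0.1456,0.5757,-0.8046) + (0.6753)·(0.8884,0.3530,0.2934) = (0.6982, 0.6272, -0.3452).
Converting back: φ = atan2(z, √(x²+y²)) = -20.19°, λ = atan2(y, x) = 41.93°.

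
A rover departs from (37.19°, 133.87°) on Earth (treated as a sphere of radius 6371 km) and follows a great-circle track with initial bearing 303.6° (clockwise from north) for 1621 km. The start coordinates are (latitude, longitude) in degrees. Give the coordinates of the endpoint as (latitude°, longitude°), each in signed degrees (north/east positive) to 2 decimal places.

Angular distance δ = d/R = 1621/6371 = 0.25443 rad; initial bearing θ = 5.2988 rad.
sin φ₂ = sin φ₁ cos δ + cos φ₁ sin δ cos θ = (0.6045)(0.9678) + (0.7966)(0.2517)(0.5534) = 0.6960, so φ₂ = 44.10°.
Δλ = atan2(sin θ sin δ cos φ₁, cos δ − sin φ₁ sin φ₂) = atan2(-0.1670, 0.5471) = -16.975°.
λ₂ = 133.870° − 16.975° = 116.90°.

44.10°, 116.90°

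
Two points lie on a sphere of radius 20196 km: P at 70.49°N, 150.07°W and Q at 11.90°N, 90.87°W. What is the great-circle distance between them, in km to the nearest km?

24250 km

With latitudes φ₁ = 70.490°, φ₂ = 11.900° and longitude difference Δλ = 59.200°:
cos c = sin φ₁ sin φ₂ + cos φ₁ cos φ₂ cos Δλ = (0.9426)(0.2062) + (0.3340)(0.9785)(0.5120) = 0.36170,
so c = arccos(0.36170) = 1.20071 rad.
Distance = R·c = 20196 × 1.2007 ≈ 24250 km.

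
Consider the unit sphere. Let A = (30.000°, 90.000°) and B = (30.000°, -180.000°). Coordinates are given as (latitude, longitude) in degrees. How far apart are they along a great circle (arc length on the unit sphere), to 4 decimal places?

1.3181

In radians: φ₁ = 0.5236, φ₂ = 0.5236, Δλ = 90.000° = 1.5708 rad.
cos c = sin φ₁ sin φ₂ + cos φ₁ cos φ₂ cos Δλ = (0.5000)(0.5000) + (0.8660)(0.8660)(0.0000) = 0.25000,
so c = arccos(0.25000) = 1.31812 rad.
On the unit sphere the arc length equals the central angle: 1.3181.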